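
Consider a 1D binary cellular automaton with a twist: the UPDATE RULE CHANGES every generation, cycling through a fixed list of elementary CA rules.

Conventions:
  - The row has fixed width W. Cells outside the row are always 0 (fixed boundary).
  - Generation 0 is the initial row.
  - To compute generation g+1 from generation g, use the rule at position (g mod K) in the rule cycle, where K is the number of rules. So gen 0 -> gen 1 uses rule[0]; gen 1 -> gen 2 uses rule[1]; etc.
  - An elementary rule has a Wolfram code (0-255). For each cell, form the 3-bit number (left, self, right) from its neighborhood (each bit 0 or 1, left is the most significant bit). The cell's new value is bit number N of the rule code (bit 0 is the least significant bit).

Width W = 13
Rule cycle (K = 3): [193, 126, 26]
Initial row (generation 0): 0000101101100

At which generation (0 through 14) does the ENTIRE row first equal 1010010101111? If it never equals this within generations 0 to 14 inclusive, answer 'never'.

Answer: never

Derivation:
Gen 0: 0000101101100
Gen 1 (rule 193): 1110000100101
Gen 2 (rule 126): 1011001111111
Gen 3 (rule 26): 0010111000000
Gen 4 (rule 193): 1000011011111
Gen 5 (rule 126): 1100111110001
Gen 6 (rule 26): 1011100001010
Gen 7 (rule 193): 0001101100000
Gen 8 (rule 126): 0011111110000
Gen 9 (rule 26): 0110000001000
Gen 10 (rule 193): 0010111100011
Gen 11 (rule 126): 0111100110111
Gen 12 (rule 26): 1100011100100
Gen 13 (rule 193): 0101001100001
Gen 14 (rule 126): 1111111110011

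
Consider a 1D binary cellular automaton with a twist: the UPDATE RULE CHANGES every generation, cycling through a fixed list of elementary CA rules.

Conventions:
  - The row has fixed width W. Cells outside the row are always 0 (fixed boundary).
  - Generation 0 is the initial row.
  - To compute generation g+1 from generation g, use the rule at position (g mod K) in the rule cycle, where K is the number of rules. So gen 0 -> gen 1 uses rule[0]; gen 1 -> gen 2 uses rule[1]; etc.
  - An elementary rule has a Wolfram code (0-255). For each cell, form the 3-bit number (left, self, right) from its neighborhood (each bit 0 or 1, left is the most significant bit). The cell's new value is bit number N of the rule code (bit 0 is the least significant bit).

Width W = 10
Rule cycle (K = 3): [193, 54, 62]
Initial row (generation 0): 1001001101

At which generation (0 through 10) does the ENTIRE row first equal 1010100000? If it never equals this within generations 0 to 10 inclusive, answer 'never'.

Gen 0: 1001001101
Gen 1 (rule 193): 0000000100
Gen 2 (rule 54): 0000001110
Gen 3 (rule 62): 0000011001
Gen 4 (rule 193): 1111001000
Gen 5 (rule 54): 0000111100
Gen 6 (rule 62): 0001100010
Gen 7 (rule 193): 1100101000
Gen 8 (rule 54): 0011111100
Gen 9 (rule 62): 0110000010
Gen 10 (rule 193): 0010111000

Answer: never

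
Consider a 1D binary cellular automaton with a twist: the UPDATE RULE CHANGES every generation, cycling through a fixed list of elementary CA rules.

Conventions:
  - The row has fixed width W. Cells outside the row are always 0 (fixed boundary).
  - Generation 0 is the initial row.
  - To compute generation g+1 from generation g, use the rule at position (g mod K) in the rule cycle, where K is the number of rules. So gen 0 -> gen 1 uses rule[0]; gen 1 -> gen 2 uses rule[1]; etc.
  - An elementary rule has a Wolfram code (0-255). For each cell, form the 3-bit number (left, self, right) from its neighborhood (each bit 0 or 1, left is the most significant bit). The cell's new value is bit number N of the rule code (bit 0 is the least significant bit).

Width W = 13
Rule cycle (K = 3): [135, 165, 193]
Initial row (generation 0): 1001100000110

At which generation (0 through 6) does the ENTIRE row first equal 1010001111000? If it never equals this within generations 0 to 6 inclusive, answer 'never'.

Answer: 1

Derivation:
Gen 0: 1001100000110
Gen 1 (rule 135): 1010001111000
Gen 2 (rule 165): 1110100110011
Gen 3 (rule 193): 0110000010001
Gen 4 (rule 135): 1000111110111
Gen 5 (rule 165): 1010011101010
Gen 6 (rule 193): 0000001100000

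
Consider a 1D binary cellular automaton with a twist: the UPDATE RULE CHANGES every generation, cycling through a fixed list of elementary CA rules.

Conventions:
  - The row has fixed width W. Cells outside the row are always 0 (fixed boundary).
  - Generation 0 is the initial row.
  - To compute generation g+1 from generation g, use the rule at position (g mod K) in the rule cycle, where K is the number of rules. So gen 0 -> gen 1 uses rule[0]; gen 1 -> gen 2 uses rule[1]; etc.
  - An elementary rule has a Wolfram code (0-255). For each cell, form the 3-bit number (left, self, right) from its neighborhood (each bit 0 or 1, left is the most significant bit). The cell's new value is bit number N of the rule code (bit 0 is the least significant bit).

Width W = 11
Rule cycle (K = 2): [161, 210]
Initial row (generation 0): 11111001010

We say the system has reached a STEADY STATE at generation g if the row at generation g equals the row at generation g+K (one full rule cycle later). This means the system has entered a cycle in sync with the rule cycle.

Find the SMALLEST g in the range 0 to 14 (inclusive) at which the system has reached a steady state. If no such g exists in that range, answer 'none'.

Answer: 7

Derivation:
Gen 0: 11111001010
Gen 1 (rule 161): 01110000100
Gen 2 (rule 210): 10111001010
Gen 3 (rule 161): 01010000100
Gen 4 (rule 210): 10001001010
Gen 5 (rule 161): 00100000100
Gen 6 (rule 210): 01010001010
Gen 7 (rule 161): 00100100100
Gen 8 (rule 210): 01011011010
Gen 9 (rule 161): 00100100100
Gen 10 (rule 210): 01011011010
Gen 11 (rule 161): 00100100100
Gen 12 (rule 210): 01011011010
Gen 13 (rule 161): 00100100100
Gen 14 (rule 210): 01011011010
Gen 15 (rule 161): 00100100100
Gen 16 (rule 210): 01011011010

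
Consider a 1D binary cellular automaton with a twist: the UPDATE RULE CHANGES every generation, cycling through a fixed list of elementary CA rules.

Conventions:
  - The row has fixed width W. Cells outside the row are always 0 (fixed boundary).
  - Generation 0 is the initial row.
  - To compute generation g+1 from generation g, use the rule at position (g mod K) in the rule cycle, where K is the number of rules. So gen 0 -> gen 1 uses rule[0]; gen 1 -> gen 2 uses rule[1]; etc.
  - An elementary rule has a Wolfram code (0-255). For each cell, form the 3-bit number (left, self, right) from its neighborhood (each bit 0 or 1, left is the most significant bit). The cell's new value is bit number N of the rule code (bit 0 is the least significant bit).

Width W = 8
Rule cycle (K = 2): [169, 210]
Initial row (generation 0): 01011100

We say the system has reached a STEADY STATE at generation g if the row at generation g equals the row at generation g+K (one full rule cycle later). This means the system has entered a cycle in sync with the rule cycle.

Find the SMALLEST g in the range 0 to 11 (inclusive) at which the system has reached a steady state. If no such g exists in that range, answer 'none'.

Answer: 2

Derivation:
Gen 0: 01011100
Gen 1 (rule 169): 00111001
Gen 2 (rule 210): 01011110
Gen 3 (rule 169): 00111100
Gen 4 (rule 210): 01011110
Gen 5 (rule 169): 00111100
Gen 6 (rule 210): 01011110
Gen 7 (rule 169): 00111100
Gen 8 (rule 210): 01011110
Gen 9 (rule 169): 00111100
Gen 10 (rule 210): 01011110
Gen 11 (rule 169): 00111100
Gen 12 (rule 210): 01011110
Gen 13 (rule 169): 00111100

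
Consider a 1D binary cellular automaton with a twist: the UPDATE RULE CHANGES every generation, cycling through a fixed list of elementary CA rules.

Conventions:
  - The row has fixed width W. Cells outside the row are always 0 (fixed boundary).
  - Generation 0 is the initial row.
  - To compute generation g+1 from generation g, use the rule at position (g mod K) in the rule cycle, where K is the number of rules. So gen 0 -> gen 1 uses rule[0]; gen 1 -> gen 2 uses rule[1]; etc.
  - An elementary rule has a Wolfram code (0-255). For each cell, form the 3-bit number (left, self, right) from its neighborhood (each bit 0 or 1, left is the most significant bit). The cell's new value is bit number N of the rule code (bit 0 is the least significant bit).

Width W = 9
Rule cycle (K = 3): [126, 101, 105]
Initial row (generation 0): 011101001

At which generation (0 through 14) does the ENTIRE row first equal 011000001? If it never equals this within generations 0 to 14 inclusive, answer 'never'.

Answer: 2

Derivation:
Gen 0: 011101001
Gen 1 (rule 126): 110111111
Gen 2 (rule 101): 011000001
Gen 3 (rule 105): 011011100
Gen 4 (rule 126): 111110110
Gen 5 (rule 101): 000011010
Gen 6 (rule 105): 111011100
Gen 7 (rule 126): 101110110
Gen 8 (rule 101): 110011010
Gen 9 (rule 105): 110011100
Gen 10 (rule 126): 111110110
Gen 11 (rule 101): 000011010
Gen 12 (rule 105): 111011100
Gen 13 (rule 126): 101110110
Gen 14 (rule 101): 110011010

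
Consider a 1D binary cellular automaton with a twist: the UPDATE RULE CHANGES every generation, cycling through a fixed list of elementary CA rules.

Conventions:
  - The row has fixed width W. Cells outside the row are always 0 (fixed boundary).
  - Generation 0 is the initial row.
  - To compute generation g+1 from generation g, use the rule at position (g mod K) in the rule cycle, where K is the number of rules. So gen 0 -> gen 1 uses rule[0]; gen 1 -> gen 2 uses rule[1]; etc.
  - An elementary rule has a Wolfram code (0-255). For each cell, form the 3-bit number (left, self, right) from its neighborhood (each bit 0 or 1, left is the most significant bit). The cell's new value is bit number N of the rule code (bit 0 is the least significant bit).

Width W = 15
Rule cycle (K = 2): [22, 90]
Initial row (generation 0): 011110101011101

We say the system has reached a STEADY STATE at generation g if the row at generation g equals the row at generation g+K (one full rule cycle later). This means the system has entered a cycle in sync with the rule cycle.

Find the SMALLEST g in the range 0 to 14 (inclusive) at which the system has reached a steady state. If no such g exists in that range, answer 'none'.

Gen 0: 011110101011101
Gen 1 (rule 22): 100000101000001
Gen 2 (rule 90): 010001000100010
Gen 3 (rule 22): 111011101110111
Gen 4 (rule 90): 101010101010101
Gen 5 (rule 22): 101010101010101
Gen 6 (rule 90): 000000000000000
Gen 7 (rule 22): 000000000000000
Gen 8 (rule 90): 000000000000000
Gen 9 (rule 22): 000000000000000
Gen 10 (rule 90): 000000000000000
Gen 11 (rule 22): 000000000000000
Gen 12 (rule 90): 000000000000000
Gen 13 (rule 22): 000000000000000
Gen 14 (rule 90): 000000000000000
Gen 15 (rule 22): 000000000000000
Gen 16 (rule 90): 000000000000000

Answer: 6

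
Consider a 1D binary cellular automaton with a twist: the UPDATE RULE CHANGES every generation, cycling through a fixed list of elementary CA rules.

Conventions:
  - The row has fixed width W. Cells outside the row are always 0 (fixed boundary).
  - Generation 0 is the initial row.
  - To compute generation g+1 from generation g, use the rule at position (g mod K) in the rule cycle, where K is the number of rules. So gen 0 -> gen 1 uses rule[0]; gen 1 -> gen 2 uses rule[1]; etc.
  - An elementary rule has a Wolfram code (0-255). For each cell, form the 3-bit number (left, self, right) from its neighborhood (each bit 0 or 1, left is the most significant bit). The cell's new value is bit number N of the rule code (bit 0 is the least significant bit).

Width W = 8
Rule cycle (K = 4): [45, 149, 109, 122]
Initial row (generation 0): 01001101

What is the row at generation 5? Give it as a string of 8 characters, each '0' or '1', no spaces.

Gen 0: 01001101
Gen 1 (rule 45): 01001011
Gen 2 (rule 149): 01101000
Gen 3 (rule 109): 01111011
Gen 4 (rule 122): 11001111
Gen 5 (rule 45): 10001000

Answer: 10001000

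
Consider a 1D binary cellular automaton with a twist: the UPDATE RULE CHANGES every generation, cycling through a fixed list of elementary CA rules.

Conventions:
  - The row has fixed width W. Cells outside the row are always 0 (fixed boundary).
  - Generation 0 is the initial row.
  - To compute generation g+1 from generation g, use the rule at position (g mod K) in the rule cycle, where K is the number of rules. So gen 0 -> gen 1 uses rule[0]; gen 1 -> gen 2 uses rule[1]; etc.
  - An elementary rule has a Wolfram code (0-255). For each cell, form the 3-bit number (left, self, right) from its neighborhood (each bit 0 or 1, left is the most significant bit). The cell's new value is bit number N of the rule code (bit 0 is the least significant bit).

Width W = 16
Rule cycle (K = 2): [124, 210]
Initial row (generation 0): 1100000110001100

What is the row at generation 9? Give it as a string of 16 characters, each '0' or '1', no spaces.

Answer: 1100101101001111

Derivation:
Gen 0: 1100000110001100
Gen 1 (rule 124): 1110000111001110
Gen 2 (rule 210): 0111001011110111
Gen 3 (rule 124): 0101101110011101
Gen 4 (rule 210): 1000100111101100
Gen 5 (rule 124): 1100110100111110
Gen 6 (rule 210): 0111010011011111
Gen 7 (rule 124): 0101111011110001
Gen 8 (rule 210): 1000111001111010
Gen 9 (rule 124): 1100101101001111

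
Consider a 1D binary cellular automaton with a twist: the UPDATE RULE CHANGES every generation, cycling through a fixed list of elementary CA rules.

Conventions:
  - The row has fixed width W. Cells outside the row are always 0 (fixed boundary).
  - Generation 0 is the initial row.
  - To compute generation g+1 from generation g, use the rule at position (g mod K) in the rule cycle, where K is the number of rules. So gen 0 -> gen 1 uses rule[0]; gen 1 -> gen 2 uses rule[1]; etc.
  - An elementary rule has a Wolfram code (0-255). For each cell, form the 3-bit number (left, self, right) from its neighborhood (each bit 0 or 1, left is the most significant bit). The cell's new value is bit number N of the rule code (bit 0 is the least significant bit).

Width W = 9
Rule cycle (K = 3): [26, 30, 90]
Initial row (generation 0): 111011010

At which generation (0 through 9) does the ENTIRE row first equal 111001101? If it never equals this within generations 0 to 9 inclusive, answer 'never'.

Answer: 6

Derivation:
Gen 0: 111011010
Gen 1 (rule 26): 100010001
Gen 2 (rule 30): 110111011
Gen 3 (rule 90): 110101011
Gen 4 (rule 26): 100000010
Gen 5 (rule 30): 110000111
Gen 6 (rule 90): 111001101
Gen 7 (rule 26): 100111000
Gen 8 (rule 30): 111100100
Gen 9 (rule 90): 100111010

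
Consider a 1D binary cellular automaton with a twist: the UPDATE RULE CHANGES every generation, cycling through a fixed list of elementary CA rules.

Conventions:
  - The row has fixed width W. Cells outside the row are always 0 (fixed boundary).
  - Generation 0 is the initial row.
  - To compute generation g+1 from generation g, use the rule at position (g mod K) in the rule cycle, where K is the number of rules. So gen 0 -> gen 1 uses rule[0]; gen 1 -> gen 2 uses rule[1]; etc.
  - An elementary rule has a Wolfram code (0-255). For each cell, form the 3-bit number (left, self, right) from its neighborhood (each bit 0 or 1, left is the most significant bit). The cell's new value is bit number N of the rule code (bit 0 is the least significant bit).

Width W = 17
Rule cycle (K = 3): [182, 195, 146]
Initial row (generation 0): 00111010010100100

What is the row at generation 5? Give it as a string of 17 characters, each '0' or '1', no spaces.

Answer: 01100110011111001

Derivation:
Gen 0: 00111010010100100
Gen 1 (rule 182): 01010111111111110
Gen 2 (rule 195): 10000011111111110
Gen 3 (rule 146): 01000101111111101
Gen 4 (rule 182): 11101110111111011
Gen 5 (rule 195): 01100110011111001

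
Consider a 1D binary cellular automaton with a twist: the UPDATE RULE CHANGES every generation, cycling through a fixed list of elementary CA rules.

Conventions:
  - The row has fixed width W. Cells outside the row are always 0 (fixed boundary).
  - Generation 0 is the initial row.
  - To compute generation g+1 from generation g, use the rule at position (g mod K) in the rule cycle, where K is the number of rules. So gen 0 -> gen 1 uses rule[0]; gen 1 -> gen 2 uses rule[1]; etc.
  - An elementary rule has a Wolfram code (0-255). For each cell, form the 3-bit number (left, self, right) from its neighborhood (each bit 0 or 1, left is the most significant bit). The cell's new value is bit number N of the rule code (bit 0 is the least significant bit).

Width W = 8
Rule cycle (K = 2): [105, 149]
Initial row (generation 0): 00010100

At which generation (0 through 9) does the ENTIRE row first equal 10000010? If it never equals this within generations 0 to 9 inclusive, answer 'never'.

Gen 0: 00010100
Gen 1 (rule 105): 11001001
Gen 2 (rule 149): 00101101
Gen 3 (rule 105): 10011110
Gen 4 (rule 149): 11001101
Gen 5 (rule 105): 11001110
Gen 6 (rule 149): 00100101
Gen 7 (rule 105): 10000010
Gen 8 (rule 149): 11111011
Gen 9 (rule 105): 10001111

Answer: 7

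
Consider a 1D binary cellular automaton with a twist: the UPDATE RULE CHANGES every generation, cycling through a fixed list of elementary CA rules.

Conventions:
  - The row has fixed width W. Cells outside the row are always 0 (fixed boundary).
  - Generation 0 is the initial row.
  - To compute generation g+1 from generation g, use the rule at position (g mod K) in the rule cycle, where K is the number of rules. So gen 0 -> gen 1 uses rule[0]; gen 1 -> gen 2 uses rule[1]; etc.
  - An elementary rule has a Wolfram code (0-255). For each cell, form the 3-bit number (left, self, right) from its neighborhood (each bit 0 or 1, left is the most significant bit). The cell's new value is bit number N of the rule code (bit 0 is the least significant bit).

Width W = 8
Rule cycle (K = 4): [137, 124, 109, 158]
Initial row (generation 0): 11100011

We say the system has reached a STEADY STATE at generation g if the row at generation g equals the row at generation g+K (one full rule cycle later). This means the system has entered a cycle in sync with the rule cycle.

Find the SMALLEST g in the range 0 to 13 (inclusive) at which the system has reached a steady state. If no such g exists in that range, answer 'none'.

Answer: none

Derivation:
Gen 0: 11100011
Gen 1 (rule 137): 11001010
Gen 2 (rule 124): 11101111
Gen 3 (rule 109): 10111001
Gen 4 (rule 158): 10110111
Gen 5 (rule 137): 00100110
Gen 6 (rule 124): 00110111
Gen 7 (rule 109): 10111101
Gen 8 (rule 158): 10111001
Gen 9 (rule 137): 00110000
Gen 10 (rule 124): 00111000
Gen 11 (rule 109): 10101011
Gen 12 (rule 158): 10101010
Gen 13 (rule 137): 00000000
Gen 14 (rule 124): 00000000
Gen 15 (rule 109): 11111111
Gen 16 (rule 158): 11111110
Gen 17 (rule 137): 11111100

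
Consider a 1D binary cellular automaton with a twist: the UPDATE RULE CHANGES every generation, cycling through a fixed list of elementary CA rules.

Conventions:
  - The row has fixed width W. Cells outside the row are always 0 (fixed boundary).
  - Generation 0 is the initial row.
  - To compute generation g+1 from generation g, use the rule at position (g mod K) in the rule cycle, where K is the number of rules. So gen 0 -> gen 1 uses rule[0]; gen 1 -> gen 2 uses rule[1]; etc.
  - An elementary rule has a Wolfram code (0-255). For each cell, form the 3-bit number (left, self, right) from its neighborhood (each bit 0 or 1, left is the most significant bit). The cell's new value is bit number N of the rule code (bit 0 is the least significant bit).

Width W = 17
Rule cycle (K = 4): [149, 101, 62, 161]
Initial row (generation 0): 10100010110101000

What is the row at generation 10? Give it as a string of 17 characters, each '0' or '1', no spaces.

Answer: 11000011001101101

Derivation:
Gen 0: 10100010110101000
Gen 1 (rule 149): 10111010000101111
Gen 2 (rule 101): 11001110110110001
Gen 3 (rule 62): 10111001101101011
Gen 4 (rule 161): 01010000010010100
Gen 5 (rule 149): 01011111011010111
Gen 6 (rule 101): 01100001101111001
Gen 7 (rule 62): 11010011011000111
Gen 8 (rule 161): 00100000100010010
Gen 9 (rule 149): 10111110111011011
Gen 10 (rule 101): 11000011001101101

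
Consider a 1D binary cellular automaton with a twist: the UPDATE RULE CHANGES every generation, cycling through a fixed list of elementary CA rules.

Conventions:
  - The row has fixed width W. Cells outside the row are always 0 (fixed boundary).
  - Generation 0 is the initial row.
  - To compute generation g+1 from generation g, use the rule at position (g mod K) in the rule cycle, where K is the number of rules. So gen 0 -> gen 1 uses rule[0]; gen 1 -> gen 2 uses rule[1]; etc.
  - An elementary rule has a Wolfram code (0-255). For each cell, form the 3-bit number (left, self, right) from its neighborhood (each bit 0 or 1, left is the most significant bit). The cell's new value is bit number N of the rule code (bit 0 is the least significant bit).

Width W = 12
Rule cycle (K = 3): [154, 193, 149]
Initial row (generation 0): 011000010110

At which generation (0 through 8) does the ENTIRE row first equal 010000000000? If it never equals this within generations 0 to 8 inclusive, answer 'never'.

Gen 0: 011000010110
Gen 1 (rule 154): 110100100101
Gen 2 (rule 193): 010000000000
Gen 3 (rule 149): 011111111111
Gen 4 (rule 154): 111111111110
Gen 5 (rule 193): 011111111110
Gen 6 (rule 149): 001111111101
Gen 7 (rule 154): 011111111000
Gen 8 (rule 193): 001111111011

Answer: 2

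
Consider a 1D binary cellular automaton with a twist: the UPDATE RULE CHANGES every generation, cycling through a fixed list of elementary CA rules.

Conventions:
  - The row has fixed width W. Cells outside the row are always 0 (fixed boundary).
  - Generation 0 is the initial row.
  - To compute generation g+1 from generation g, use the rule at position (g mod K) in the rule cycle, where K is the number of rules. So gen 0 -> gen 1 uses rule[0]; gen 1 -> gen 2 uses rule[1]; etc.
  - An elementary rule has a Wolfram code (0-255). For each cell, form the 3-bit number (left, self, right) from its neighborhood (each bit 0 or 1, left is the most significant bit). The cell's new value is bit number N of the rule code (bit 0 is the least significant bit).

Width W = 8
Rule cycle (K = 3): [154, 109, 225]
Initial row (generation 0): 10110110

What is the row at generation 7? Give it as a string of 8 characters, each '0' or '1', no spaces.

Gen 0: 10110110
Gen 1 (rule 154): 00100101
Gen 2 (rule 109): 10100111
Gen 3 (rule 225): 01000011
Gen 4 (rule 154): 10100110
Gen 5 (rule 109): 11100110
Gen 6 (rule 225): 01100010
Gen 7 (rule 154): 11010101

Answer: 11010101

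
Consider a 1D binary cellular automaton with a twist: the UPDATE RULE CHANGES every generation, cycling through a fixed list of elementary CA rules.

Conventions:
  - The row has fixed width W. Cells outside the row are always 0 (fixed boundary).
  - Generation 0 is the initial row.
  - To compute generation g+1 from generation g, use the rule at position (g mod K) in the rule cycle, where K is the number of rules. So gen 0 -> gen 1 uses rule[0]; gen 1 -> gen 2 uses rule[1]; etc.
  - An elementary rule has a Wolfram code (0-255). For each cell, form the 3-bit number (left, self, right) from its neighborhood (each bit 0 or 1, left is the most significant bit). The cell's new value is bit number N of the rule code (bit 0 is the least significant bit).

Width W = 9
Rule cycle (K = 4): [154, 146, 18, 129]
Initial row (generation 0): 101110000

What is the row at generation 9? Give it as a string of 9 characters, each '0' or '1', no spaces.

Answer: 111111110

Derivation:
Gen 0: 101110000
Gen 1 (rule 154): 001101000
Gen 2 (rule 146): 010000100
Gen 3 (rule 18): 101001010
Gen 4 (rule 129): 000000000
Gen 5 (rule 154): 000000000
Gen 6 (rule 146): 000000000
Gen 7 (rule 18): 000000000
Gen 8 (rule 129): 111111111
Gen 9 (rule 154): 111111110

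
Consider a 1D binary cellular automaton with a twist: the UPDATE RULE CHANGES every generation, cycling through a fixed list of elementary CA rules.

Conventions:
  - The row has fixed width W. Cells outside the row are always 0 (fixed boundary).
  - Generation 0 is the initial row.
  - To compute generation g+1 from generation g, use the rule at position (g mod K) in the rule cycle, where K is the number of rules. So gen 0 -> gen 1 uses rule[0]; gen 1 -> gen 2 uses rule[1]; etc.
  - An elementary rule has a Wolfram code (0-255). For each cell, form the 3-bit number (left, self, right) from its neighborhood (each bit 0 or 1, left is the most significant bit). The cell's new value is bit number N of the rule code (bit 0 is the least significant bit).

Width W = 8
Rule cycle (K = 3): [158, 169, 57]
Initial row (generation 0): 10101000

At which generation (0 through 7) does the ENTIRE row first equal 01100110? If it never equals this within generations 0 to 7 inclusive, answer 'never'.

Gen 0: 10101000
Gen 1 (rule 158): 10101100
Gen 2 (rule 169): 01011001
Gen 3 (rule 57): 00110100
Gen 4 (rule 158): 01100110
Gen 5 (rule 169): 01000100
Gen 6 (rule 57): 00110011
Gen 7 (rule 158): 01101110

Answer: 4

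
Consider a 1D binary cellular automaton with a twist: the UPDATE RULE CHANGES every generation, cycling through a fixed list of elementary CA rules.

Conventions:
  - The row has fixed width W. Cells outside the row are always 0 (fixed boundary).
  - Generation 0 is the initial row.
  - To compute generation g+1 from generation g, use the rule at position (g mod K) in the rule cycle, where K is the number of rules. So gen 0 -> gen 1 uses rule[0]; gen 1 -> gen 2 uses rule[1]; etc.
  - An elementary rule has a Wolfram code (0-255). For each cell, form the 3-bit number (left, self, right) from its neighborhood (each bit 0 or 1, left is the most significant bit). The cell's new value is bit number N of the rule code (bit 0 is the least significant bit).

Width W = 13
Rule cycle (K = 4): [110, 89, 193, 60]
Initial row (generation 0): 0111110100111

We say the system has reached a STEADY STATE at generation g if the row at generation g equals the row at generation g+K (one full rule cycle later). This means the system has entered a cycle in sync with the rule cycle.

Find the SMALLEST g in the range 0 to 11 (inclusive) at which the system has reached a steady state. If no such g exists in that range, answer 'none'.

Answer: none

Derivation:
Gen 0: 0111110100111
Gen 1 (rule 110): 1100011101101
Gen 2 (rule 89): 1111010101100
Gen 3 (rule 193): 0111000000101
Gen 4 (rule 60): 0100100000111
Gen 5 (rule 110): 1101100001101
Gen 6 (rule 89): 1101111101100
Gen 7 (rule 193): 0100111100101
Gen 8 (rule 60): 0110100010111
Gen 9 (rule 110): 1111100111101
Gen 10 (rule 89): 1000110100100
Gen 11 (rule 193): 0010010000001
Gen 12 (rule 60): 0011011000001
Gen 13 (rule 110): 0111111000011
Gen 14 (rule 89): 0100001111011
Gen 15 (rule 193): 0001100111001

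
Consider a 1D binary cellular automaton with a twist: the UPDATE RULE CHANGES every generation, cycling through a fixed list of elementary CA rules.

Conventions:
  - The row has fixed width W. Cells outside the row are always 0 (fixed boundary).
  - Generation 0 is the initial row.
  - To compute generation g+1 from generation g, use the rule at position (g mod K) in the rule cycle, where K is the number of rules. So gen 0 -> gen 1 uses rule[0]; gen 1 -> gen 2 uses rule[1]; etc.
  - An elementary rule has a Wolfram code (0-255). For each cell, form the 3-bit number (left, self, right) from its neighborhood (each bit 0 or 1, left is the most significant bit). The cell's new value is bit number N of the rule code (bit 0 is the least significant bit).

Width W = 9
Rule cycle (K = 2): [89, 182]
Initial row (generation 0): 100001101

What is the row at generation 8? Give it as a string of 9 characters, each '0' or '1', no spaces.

Gen 0: 100001101
Gen 1 (rule 89): 011101100
Gen 2 (rule 182): 101010010
Gen 3 (rule 89): 000001001
Gen 4 (rule 182): 000011111
Gen 5 (rule 89): 111010001
Gen 6 (rule 182): 010111011
Gen 7 (rule 89): 000101011
Gen 8 (rule 182): 001111100

Answer: 001111100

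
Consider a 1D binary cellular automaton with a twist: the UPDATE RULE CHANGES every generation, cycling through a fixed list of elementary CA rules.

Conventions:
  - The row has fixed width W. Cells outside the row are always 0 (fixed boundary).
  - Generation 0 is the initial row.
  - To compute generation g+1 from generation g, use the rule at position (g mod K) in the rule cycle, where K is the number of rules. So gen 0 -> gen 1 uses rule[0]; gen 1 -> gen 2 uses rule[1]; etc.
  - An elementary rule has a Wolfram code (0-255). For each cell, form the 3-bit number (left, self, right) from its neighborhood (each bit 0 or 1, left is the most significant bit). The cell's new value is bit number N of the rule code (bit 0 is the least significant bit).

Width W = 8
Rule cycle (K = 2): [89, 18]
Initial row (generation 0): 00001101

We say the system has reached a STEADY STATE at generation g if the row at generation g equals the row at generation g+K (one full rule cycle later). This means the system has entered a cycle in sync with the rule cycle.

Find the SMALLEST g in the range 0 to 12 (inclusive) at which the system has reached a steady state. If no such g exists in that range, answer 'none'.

Answer: 6

Derivation:
Gen 0: 00001101
Gen 1 (rule 89): 11101100
Gen 2 (rule 18): 00000010
Gen 3 (rule 89): 11111001
Gen 4 (rule 18): 00000110
Gen 5 (rule 89): 11110111
Gen 6 (rule 18): 00000000
Gen 7 (rule 89): 11111111
Gen 8 (rule 18): 00000000
Gen 9 (rule 89): 11111111
Gen 10 (rule 18): 00000000
Gen 11 (rule 89): 11111111
Gen 12 (rule 18): 00000000
Gen 13 (rule 89): 11111111
Gen 14 (rule 18): 00000000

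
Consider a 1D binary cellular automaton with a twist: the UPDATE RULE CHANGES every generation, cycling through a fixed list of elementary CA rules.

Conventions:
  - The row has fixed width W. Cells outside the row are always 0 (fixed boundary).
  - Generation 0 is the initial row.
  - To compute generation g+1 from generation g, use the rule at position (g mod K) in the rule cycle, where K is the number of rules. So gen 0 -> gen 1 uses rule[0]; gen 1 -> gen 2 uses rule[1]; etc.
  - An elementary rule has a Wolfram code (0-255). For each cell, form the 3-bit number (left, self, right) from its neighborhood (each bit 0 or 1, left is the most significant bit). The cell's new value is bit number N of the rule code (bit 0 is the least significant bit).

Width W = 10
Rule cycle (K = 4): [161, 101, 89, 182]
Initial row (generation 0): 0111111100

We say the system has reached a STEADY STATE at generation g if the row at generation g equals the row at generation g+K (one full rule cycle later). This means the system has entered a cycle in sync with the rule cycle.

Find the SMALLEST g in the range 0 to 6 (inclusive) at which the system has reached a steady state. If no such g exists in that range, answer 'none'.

Answer: none

Derivation:
Gen 0: 0111111100
Gen 1 (rule 161): 0011111001
Gen 2 (rule 101): 1000001001
Gen 3 (rule 89): 0111100100
Gen 4 (rule 182): 1011011110
Gen 5 (rule 161): 0100101100
Gen 6 (rule 101): 0100110101
Gen 7 (rule 89): 0010110000
Gen 8 (rule 182): 0111001000
Gen 9 (rule 161): 0010000011
Gen 10 (rule 101): 1010111001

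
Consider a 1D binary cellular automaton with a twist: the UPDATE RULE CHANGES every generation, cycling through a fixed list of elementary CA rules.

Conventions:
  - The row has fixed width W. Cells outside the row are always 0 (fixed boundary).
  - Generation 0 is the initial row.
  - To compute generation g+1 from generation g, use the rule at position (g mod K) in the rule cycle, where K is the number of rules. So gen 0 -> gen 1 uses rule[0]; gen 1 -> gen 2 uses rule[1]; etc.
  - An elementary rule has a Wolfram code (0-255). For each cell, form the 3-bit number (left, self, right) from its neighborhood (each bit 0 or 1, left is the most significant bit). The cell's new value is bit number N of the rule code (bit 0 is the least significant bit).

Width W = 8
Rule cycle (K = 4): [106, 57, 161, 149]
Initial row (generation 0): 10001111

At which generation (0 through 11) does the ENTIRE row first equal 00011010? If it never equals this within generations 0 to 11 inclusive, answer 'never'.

Gen 0: 10001111
Gen 1 (rule 106): 00011001
Gen 2 (rule 57): 11010100
Gen 3 (rule 161): 00101001
Gen 4 (rule 149): 10101101
Gen 5 (rule 106): 01011110
Gen 6 (rule 57): 00110001
Gen 7 (rule 161): 10000100
Gen 8 (rule 149): 11110111
Gen 9 (rule 106): 10011101
Gen 10 (rule 57): 01010010
Gen 11 (rule 161): 00100000

Answer: never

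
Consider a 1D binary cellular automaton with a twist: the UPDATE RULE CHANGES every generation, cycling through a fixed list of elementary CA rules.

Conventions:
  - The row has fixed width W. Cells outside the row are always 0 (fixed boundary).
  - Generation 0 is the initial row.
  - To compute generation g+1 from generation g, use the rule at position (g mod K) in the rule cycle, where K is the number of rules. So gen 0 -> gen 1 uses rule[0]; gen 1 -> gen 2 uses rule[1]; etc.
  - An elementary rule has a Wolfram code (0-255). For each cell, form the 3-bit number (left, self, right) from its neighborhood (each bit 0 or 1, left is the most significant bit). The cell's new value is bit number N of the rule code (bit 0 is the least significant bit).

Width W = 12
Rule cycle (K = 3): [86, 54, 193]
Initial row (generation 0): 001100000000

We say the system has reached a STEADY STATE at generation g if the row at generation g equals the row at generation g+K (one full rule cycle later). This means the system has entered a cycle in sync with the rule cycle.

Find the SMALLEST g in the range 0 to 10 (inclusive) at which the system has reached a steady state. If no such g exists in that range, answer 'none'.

Answer: none

Derivation:
Gen 0: 001100000000
Gen 1 (rule 86): 010110000000
Gen 2 (rule 54): 111001000000
Gen 3 (rule 193): 011000011111
Gen 4 (rule 86): 101100100001
Gen 5 (rule 54): 110011110011
Gen 6 (rule 193): 010001110001
Gen 7 (rule 86): 111010011011
Gen 8 (rule 54): 000111100100
Gen 9 (rule 193): 110011100001
Gen 10 (rule 86): 011100110011
Gen 11 (rule 54): 100011001100
Gen 12 (rule 193): 001001000101
Gen 13 (rule 86): 011111101101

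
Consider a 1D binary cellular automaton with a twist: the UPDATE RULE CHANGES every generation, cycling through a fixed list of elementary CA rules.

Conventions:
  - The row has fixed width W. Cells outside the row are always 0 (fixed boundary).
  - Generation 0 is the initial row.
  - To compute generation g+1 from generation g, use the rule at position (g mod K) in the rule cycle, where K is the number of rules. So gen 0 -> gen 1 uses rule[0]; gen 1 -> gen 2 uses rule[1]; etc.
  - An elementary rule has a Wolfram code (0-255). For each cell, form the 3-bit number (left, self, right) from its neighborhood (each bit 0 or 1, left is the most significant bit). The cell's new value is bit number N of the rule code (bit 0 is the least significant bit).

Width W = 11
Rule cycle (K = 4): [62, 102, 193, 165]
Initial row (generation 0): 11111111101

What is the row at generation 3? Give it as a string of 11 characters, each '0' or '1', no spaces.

Answer: 00111110000

Derivation:
Gen 0: 11111111101
Gen 1 (rule 62): 10000000011
Gen 2 (rule 102): 10000000101
Gen 3 (rule 193): 00111110000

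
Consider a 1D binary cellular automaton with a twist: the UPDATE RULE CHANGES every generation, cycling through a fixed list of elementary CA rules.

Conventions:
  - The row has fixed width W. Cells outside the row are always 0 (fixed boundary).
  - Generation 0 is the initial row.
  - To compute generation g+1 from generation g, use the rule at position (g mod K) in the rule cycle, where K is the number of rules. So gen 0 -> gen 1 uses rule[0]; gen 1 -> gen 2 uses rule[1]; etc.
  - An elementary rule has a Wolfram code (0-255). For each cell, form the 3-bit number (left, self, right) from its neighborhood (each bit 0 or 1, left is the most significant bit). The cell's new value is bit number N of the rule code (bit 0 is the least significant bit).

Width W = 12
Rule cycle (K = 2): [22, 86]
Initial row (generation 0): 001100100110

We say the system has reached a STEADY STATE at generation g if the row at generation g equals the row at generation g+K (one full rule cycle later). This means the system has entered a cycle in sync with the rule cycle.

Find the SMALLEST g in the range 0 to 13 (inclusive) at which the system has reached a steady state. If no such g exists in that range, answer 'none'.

Answer: 9

Derivation:
Gen 0: 001100100110
Gen 1 (rule 22): 010011111001
Gen 2 (rule 86): 111100001111
Gen 3 (rule 22): 000010010000
Gen 4 (rule 86): 000111111000
Gen 5 (rule 22): 001000000100
Gen 6 (rule 86): 011100001110
Gen 7 (rule 22): 100010010001
Gen 8 (rule 86): 110111111011
Gen 9 (rule 22): 000000000000
Gen 10 (rule 86): 000000000000
Gen 11 (rule 22): 000000000000
Gen 12 (rule 86): 000000000000
Gen 13 (rule 22): 000000000000
Gen 14 (rule 86): 000000000000
Gen 15 (rule 22): 000000000000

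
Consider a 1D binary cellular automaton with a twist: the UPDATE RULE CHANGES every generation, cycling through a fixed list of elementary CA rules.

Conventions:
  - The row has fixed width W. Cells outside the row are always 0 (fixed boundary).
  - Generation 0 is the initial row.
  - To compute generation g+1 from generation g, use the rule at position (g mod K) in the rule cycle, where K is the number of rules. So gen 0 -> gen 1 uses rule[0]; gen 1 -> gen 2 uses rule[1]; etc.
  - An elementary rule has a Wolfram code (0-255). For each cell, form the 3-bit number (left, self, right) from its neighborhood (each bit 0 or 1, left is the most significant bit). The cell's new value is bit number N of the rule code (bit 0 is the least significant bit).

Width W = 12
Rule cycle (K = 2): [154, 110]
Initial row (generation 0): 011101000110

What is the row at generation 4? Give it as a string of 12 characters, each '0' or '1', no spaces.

Gen 0: 011101000110
Gen 1 (rule 154): 111000101101
Gen 2 (rule 110): 101001111111
Gen 3 (rule 154): 000111111110
Gen 4 (rule 110): 001100000010

Answer: 001100000010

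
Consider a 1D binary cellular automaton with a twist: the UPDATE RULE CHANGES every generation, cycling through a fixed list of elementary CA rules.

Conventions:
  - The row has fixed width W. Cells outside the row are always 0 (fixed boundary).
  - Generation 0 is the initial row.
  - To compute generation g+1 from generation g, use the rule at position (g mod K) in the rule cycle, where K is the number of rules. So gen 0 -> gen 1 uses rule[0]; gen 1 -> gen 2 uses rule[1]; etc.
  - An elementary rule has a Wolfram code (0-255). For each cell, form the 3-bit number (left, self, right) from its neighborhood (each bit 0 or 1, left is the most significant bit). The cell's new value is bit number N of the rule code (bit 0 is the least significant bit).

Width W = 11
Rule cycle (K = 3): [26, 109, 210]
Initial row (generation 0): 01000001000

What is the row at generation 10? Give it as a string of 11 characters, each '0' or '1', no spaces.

Gen 0: 01000001000
Gen 1 (rule 26): 10100010100
Gen 2 (rule 109): 11101011101
Gen 3 (rule 210): 01100001100
Gen 4 (rule 26): 11010011010
Gen 5 (rule 109): 11110011110
Gen 6 (rule 210): 01111101111
Gen 7 (rule 26): 11000001000
Gen 8 (rule 109): 11011101011
Gen 9 (rule 210): 01001100001
Gen 10 (rule 26): 10111010010

Answer: 10111010010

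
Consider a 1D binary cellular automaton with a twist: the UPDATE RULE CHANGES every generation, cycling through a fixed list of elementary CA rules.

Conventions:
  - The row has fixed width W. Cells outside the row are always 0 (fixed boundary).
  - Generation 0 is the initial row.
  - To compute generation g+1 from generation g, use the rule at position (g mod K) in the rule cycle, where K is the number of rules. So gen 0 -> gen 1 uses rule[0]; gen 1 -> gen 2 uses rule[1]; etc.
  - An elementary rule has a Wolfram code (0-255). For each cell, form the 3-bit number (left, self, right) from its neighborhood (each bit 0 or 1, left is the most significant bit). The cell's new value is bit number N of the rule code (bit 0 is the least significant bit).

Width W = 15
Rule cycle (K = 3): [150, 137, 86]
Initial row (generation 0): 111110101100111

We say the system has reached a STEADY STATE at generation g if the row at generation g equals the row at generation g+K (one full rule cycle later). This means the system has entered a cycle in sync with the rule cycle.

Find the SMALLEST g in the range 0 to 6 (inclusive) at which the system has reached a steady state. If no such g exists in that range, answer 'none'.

Gen 0: 111110101100111
Gen 1 (rule 150): 011100100011010
Gen 2 (rule 137): 011000001010000
Gen 3 (rule 86): 101100011011000
Gen 4 (rule 150): 100010100000100
Gen 5 (rule 137): 001000001110001
Gen 6 (rule 86): 011100010011011
Gen 7 (rule 150): 101010111100000
Gen 8 (rule 137): 000000111001111
Gen 9 (rule 86): 000001001110001

Answer: none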